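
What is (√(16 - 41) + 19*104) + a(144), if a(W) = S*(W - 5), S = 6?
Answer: 2810 + 5*I ≈ 2810.0 + 5.0*I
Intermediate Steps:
a(W) = -30 + 6*W (a(W) = 6*(W - 5) = 6*(-5 + W) = -30 + 6*W)
(√(16 - 41) + 19*104) + a(144) = (√(16 - 41) + 19*104) + (-30 + 6*144) = (√(-25) + 1976) + (-30 + 864) = (5*I + 1976) + 834 = (1976 + 5*I) + 834 = 2810 + 5*I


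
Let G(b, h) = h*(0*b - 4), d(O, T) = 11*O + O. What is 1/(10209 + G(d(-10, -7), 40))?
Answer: 1/10049 ≈ 9.9512e-5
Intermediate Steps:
d(O, T) = 12*O
G(b, h) = -4*h (G(b, h) = h*(0 - 4) = h*(-4) = -4*h)
1/(10209 + G(d(-10, -7), 40)) = 1/(10209 - 4*40) = 1/(10209 - 160) = 1/10049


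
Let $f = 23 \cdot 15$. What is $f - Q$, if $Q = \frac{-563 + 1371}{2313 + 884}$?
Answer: $\frac{1102157}{3197} \approx 344.75$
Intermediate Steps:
$f = 345$
$Q = \frac{808}{3197} \approx 0.25274$
$f - Q = 345 - \frac{808}{3197} = \frac{1102157}{3197}$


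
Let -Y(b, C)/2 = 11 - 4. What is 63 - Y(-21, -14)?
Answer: 77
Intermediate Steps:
Y(b, C) = -14 (Y(b, C) = -2*(11 - 4) = -2*7 = -14)
63 - Y(-21, -14) = 63 - 1*(-14) = 63 + 14 = 77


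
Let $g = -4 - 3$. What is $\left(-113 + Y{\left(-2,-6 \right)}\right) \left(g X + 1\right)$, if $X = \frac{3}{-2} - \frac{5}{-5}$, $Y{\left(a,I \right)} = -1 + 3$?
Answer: $- \frac{999}{2} \approx -499.5$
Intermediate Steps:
$g = -7$
$Y{\left(a,I \right)} = 2$
$X = - \frac{1}{2}$ ($X = 3 \left(- \frac{1}{2}\right) - -1 = - \frac{3}{2} + 1 = - \frac{1}{2} \approx -0.5$)
$\left(-113 + Y{\left(-2,-6 \right)}\right) \left(g X + 1\right) = \left(-113 + 2\right) \left(\left(-7\right) \left(- \frac{1}{2}\right) + 1\right) = - 111 \left(\frac{7}{2} + 1\right) = \left(-111\right) \frac{9}{2} = - \frac{999}{2}$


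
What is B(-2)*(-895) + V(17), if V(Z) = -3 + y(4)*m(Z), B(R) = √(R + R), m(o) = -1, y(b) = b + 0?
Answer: -7 - 1790*I ≈ -7.0 - 1790.0*I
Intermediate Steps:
y(b) = b
B(R) = √2*√R (B(R) = √(2*R) = √2*√R)
V(Z) = -7 (V(Z) = -3 + 4*(-1) = -3 - 4 = -7)
B(-2)*(-895) + V(17) = (√2*√(-2))*(-895) - 7 = (√2*(I*√2))*(-895) - 7 = (2*I)*(-895) - 7 = -1790*I - 7 = -7 - 1790*I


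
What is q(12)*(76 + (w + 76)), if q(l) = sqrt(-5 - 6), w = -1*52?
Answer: 100*I*sqrt(11) ≈ 331.66*I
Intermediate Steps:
w = -52
q(l) = I*sqrt(11) (q(l) = sqrt(-11) = I*sqrt(11))
q(12)*(76 + (w + 76)) = (I*sqrt(11))*(76 + (-52 + 76)) = (I*sqrt(11))*(76 + 24) = (I*sqrt(11))*100 = 100*I*sqrt(11)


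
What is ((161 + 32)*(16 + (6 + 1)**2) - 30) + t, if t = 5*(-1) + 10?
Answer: 12520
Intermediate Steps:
t = 5 (t = -5 + 10 = 5)
((161 + 32)*(16 + (6 + 1)**2) - 30) + t = ((161 + 32)*(16 + (6 + 1)**2) - 30) + 5 = (193*(16 + 7**2) - 30) + 5 = (193*(16 + 49) - 30) + 5 = (193*65 - 30) + 5 = (12545 - 30) + 5 = 12515 + 5 = 12520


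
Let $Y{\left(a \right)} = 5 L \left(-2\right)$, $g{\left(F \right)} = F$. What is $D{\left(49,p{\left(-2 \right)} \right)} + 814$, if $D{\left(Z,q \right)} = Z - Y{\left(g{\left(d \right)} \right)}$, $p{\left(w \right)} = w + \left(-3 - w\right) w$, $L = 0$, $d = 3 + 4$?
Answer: $863$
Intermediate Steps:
$d = 7$
$Y{\left(a \right)} = 0$ ($Y{\left(a \right)} = 5 \cdot 0 \left(-2\right) = 0 \left(-2\right) = 0$)
$p{\left(w \right)} = w + w \left(-3 - w\right)$
$D{\left(Z,q \right)} = Z$ ($D{\left(Z,q \right)} = Z - 0 = Z + 0 = Z$)
$D{\left(49,p{\left(-2 \right)} \right)} + 814 = 49 + 814 = 863$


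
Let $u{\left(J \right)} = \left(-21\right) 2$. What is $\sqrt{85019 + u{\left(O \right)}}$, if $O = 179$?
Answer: $\sqrt{84977} \approx 291.51$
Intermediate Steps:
$u{\left(J \right)} = -42$
$\sqrt{85019 + u{\left(O \right)}} = \sqrt{85019 - 42} = \sqrt{84977}$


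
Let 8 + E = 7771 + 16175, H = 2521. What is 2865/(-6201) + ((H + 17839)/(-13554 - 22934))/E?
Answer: -104273323705/225677577606 ≈ -0.46205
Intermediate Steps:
E = 23938 (E = -8 + (7771 + 16175) = -8 + 23946 = 23938)
2865/(-6201) + ((H + 17839)/(-13554 - 22934))/E = 2865/(-6201) + ((2521 + 17839)/(-13554 - 22934))/23938 = 2865*(-1/6201) + (20360/(-36488))*(1/23938) = -955/2067 + (20360*(-1/36488))*(1/23938) = -955/2067 - 2545/4561*1/23938 = -955/2067 - 2545/109181218 = -104273323705/225677577606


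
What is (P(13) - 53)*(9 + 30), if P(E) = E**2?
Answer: 4524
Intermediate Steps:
(P(13) - 53)*(9 + 30) = (13**2 - 53)*(9 + 30) = (169 - 53)*39 = 116*39 = 4524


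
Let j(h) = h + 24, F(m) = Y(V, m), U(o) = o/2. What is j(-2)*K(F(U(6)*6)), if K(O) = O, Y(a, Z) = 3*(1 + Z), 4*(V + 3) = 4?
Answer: 1254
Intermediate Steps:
U(o) = o/2 (U(o) = o*(1/2) = o/2)
V = -2 (V = -3 + (1/4)*4 = -3 + 1 = -2)
Y(a, Z) = 3 + 3*Z
F(m) = 3 + 3*m
j(h) = 24 + h
j(-2)*K(F(U(6)*6)) = (24 - 2)*(3 + 3*(((1/2)*6)*6)) = 22*(3 + 3*(3*6)) = 22*(3 + 3*18) = 22*(3 + 54) = 22*57 = 1254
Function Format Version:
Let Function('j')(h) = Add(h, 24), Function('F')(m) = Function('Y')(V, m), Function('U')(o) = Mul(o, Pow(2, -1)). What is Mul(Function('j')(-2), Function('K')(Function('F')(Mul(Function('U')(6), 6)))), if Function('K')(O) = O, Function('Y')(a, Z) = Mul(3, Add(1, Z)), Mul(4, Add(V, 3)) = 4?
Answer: 1254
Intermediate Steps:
Function('U')(o) = Mul(Rational(1, 2), o) (Function('U')(o) = Mul(o, Rational(1, 2)) = Mul(Rational(1, 2), o))
V = -2 (V = Add(-3, Mul(Rational(1, 4), 4)) = Add(-3, 1) = -2)
Function('Y')(a, Z) = Add(3, Mul(3, Z))
Function('F')(m) = Add(3, Mul(3, m))
Function('j')(h) = Add(24, h)
Mul(Function('j')(-2), Function('K')(Function('F')(Mul(Function('U')(6), 6)))) = Mul(Add(24, -2), Add(3, Mul(3, Mul(Mul(Rational(1, 2), 6), 6)))) = Mul(22, Add(3, Mul(3, Mul(3, 6)))) = Mul(22, Add(3, Mul(3, 18))) = Mul(22, Add(3, 54)) = Mul(22, 57) = 1254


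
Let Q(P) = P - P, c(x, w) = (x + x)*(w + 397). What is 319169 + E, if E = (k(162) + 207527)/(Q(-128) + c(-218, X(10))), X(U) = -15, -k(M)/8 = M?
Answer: 53158029057/166552 ≈ 3.1917e+5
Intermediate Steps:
k(M) = -8*M
c(x, w) = 2*x*(397 + w) (c(x, w) = (2*x)*(397 + w) = 2*x*(397 + w))
Q(P) = 0
E = -206231/166552 (E = (-8*162 + 207527)/(0 + 2*(-218)*(397 - 15)) = (-1296 + 207527)/(0 + 2*(-218)*382) = 206231/(0 - 166552) = 206231/(-166552) = 206231*(-1/166552) = -206231/166552 ≈ -1.2382)
319169 + E = 319169 - 206231/166552 = 53158029057/166552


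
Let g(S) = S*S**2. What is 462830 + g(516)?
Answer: 137850926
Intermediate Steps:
g(S) = S**3
462830 + g(516) = 462830 + 516**3 = 462830 + 137388096 = 137850926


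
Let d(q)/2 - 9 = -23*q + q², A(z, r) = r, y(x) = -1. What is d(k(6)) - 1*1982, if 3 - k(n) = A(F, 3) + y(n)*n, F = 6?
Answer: -2168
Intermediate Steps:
k(n) = n (k(n) = 3 - (3 - n) = 3 + (-3 + n) = n)
d(q) = 18 - 46*q + 2*q² (d(q) = 18 + 2*(-23*q + q²) = 18 + 2*(q² - 23*q) = 18 + (-46*q + 2*q²) = 18 - 46*q + 2*q²)
d(k(6)) - 1*1982 = (18 - 46*6 + 2*6²) - 1*1982 = (18 - 276 + 2*36) - 1982 = (18 - 276 + 72) - 1982 = -186 - 1982 = -2168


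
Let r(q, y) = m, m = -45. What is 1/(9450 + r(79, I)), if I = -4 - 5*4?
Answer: 1/9405 ≈ 0.00010633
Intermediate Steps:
I = -24 (I = -4 - 20 = -24)
r(q, y) = -45
1/(9450 + r(79, I)) = 1/(9450 - 45) = 1/9405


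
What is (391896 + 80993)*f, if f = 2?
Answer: 945778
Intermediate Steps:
(391896 + 80993)*f = (391896 + 80993)*2 = 472889*2 = 945778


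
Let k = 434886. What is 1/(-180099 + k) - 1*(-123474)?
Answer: 31459570039/254787 ≈ 1.2347e+5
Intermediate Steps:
1/(-180099 + k) - 1*(-123474) = 1/(-180099 + 434886) - 1*(-123474) = 1/254787 + 123474 = 31459570039/254787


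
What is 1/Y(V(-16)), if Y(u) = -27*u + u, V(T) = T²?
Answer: -1/6656 ≈ -0.00015024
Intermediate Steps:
Y(u) = -26*u
1/Y(V(-16)) = 1/(-26*(-16)²) = 1/(-26*256) = 1/(-6656) = -1/6656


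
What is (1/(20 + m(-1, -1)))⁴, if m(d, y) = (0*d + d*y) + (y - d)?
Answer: 1/194481 ≈ 5.1419e-6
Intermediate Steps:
m(d, y) = y - d + d*y (m(d, y) = (0 + d*y) + (y - d) = d*y + (y - d) = y - d + d*y)
(1/(20 + m(-1, -1)))⁴ = (1/(20 + (-1 - 1*(-1) - 1*(-1))))⁴ = (1/(20 + (-1 + 1 + 1)))⁴ = (1/(20 + 1))⁴ = (1/21)⁴ = 1/194481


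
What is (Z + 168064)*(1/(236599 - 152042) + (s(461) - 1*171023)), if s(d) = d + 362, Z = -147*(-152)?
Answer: -2740276039180792/84557 ≈ -3.2407e+10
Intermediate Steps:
Z = 22344 (Z = -1*(-22344) = 22344)
s(d) = 362 + d
(Z + 168064)*(1/(236599 - 152042) + (s(461) - 1*171023)) = (22344 + 168064)*(1/(236599 - 152042) + ((362 + 461) - 1*171023)) = 190408*(1/84557 + (823 - 171023)) = 190408*(1/84557 - 170200) = 190408*(-14391601399/84557) = -2740276039180792/84557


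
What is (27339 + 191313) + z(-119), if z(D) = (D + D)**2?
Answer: 275296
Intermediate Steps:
z(D) = 4*D**2 (z(D) = (2*D)**2 = 4*D**2)
(27339 + 191313) + z(-119) = (27339 + 191313) + 4*(-119)**2 = 218652 + 4*14161 = 218652 + 56644 = 275296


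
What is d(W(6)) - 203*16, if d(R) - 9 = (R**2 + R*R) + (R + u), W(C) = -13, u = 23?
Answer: -2891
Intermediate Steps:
d(R) = 32 + R + 2*R**2 (d(R) = 9 + ((R**2 + R*R) + (R + 23)) = 9 + ((R**2 + R**2) + (23 + R)) = 9 + (2*R**2 + (23 + R)) = 9 + (23 + R + 2*R**2) = 32 + R + 2*R**2)
d(W(6)) - 203*16 = (32 - 13 + 2*(-13)**2) - 203*16 = (32 - 13 + 2*169) - 3248 = (32 - 13 + 338) - 3248 = 357 - 3248 = -2891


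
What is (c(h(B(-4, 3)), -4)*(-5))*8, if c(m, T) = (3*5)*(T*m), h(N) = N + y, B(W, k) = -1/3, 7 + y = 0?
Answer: -17600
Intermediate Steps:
y = -7 (y = -7 + 0 = -7)
B(W, k) = -⅓ (B(W, k) = -1*⅓ = -⅓)
h(N) = -7 + N (h(N) = N - 7 = -7 + N)
c(m, T) = 15*T*m (c(m, T) = 15*(T*m) = 15*T*m)
(c(h(B(-4, 3)), -4)*(-5))*8 = ((15*(-4)*(-7 - ⅓))*(-5))*8 = ((15*(-4)*(-22/3))*(-5))*8 = (440*(-5))*8 = -2200*8 = -17600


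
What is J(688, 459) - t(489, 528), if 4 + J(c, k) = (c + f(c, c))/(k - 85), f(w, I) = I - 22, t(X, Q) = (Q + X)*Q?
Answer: -100414583/187 ≈ -5.3698e+5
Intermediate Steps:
t(X, Q) = Q*(Q + X)
f(w, I) = -22 + I
J(c, k) = -4 + (-22 + 2*c)/(-85 + k) (J(c, k) = -4 + (c + (-22 + c))/(k - 85) = -4 + (-22 + 2*c)/(-85 + k))
J(688, 459) - t(489, 528) = 2*(159 + 688 - 2*459)/(-85 + 459) - 528*(528 + 489) = 2*(159 + 688 - 918)/374 - 528*1017 = 2*(1/374)*(-71) - 1*536976 = -71/187 - 536976 = -100414583/187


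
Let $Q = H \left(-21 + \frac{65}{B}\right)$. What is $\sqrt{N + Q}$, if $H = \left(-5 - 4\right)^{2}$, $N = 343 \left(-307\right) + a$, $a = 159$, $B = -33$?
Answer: $\frac{2 i \sqrt{3236827}}{11} \approx 327.11 i$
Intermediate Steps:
$N = -105142$ ($N = 343 \left(-307\right) + 159 = -105301 + 159 = -105142$)
$H = 81$ ($H = \left(-9\right)^{2} = 81$)
$Q = - \frac{20466}{11}$ ($Q = 81 \left(-21 + \frac{65}{-33}\right) = 81 \left(-21 + 65 \left(- \frac{1}{33}\right)\right) = 81 \left(-21 - \frac{65}{33}\right) = 81 \left(- \frac{758}{33}\right) = - \frac{20466}{11} \approx -1860.5$)
$\sqrt{N + Q} = \sqrt{-105142 - \frac{20466}{11}} = \sqrt{- \frac{1177028}{11}} = \frac{2 i \sqrt{3236827}}{11}$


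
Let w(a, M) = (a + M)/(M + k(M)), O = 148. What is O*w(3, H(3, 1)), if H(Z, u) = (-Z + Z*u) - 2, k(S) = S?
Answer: -37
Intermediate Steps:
H(Z, u) = -2 - Z + Z*u
w(a, M) = (M + a)/(2*M) (w(a, M) = (a + M)/(M + M) = (M + a)/((2*M)) = (M + a)*(1/(2*M)) = (M + a)/(2*M))
O*w(3, H(3, 1)) = 148*(((-2 - 1*3 + 3*1) + 3)/(2*(-2 - 1*3 + 3*1))) = 148*(((-2 - 3 + 3) + 3)/(2*(-2 - 3 + 3))) = 148*((1/2)*(-2 + 3)/(-2)) = 148*((1/2)*(-1/2)*1) = 148*(-1/4) = -37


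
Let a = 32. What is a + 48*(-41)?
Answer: -1936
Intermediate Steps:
a + 48*(-41) = 32 + 48*(-41) = 32 - 1968 = -1936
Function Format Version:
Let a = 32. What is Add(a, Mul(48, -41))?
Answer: -1936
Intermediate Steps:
Add(a, Mul(48, -41)) = Add(32, Mul(48, -41)) = Add(32, -1968) = -1936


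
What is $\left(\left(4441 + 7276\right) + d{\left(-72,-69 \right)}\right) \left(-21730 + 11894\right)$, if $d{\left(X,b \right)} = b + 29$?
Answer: $-114854972$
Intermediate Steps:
$d{\left(X,b \right)} = 29 + b$
$\left(\left(4441 + 7276\right) + d{\left(-72,-69 \right)}\right) \left(-21730 + 11894\right) = \left(\left(4441 + 7276\right) + \left(29 - 69\right)\right) \left(-21730 + 11894\right) = \left(11717 - 40\right) \left(-9836\right) = 11677 \left(-9836\right) = -114854972$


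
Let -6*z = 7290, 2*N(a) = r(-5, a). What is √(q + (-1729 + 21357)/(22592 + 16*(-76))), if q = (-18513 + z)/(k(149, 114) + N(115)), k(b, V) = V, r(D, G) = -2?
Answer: I*√3958076797222/150968 ≈ 13.178*I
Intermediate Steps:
N(a) = -1 (N(a) = (½)*(-2) = -1)
z = -1215 (z = -⅙*7290 = -1215)
q = -19728/113 (q = (-18513 - 1215)/(114 - 1) = -19728/113 ≈ -174.58)
√(q + (-1729 + 21357)/(22592 + 16*(-76))) = √(-19728/113 + (-1729 + 21357)/(22592 + 16*(-76))) = √(-19728/113 + 19628/(22592 - 1216)) = √(-19728/113 + 19628/21376) = √(-19728/113 + 19628*(1/21376)) = √(-19728/113 + 4907/5344) = √(-104871941/603872) = I*√3958076797222/150968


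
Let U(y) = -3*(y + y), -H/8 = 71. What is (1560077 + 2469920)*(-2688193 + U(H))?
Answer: -10819675495645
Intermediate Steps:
H = -568 (H = -8*71 = -568)
U(y) = -6*y
(1560077 + 2469920)*(-2688193 + U(H)) = (1560077 + 2469920)*(-2688193 - 6*(-568)) = 4029997*(-2688193 + 3408) = 4029997*(-2684785) = -10819675495645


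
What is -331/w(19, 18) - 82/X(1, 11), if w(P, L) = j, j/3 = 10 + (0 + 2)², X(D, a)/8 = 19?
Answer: -13439/1596 ≈ -8.4204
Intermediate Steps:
X(D, a) = 152 (X(D, a) = 8*19 = 152)
j = 42 (j = 3*(10 + (0 + 2)²) = 3*(10 + 2²) = 3*(10 + 4) = 3*14 = 42)
w(P, L) = 42
-331/w(19, 18) - 82/X(1, 11) = -331/42 - 82/152 = -331*1/42 - 82*1/152 = -331/42 - 41/76 = -13439/1596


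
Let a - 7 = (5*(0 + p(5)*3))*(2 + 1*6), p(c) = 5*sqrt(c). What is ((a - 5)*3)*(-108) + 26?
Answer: -622 - 194400*sqrt(5) ≈ -4.3531e+5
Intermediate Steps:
a = 7 + 600*sqrt(5) (a = 7 + (5*(0 + (5*sqrt(5))*3))*(2 + 1*6) = 7 + (5*(0 + 15*sqrt(5)))*(2 + 6) = 7 + (5*(15*sqrt(5)))*8 = 7 + (75*sqrt(5))*8 = 7 + 600*sqrt(5) ≈ 1348.6)
((a - 5)*3)*(-108) + 26 = (((7 + 600*sqrt(5)) - 5)*3)*(-108) + 26 = ((2 + 600*sqrt(5))*3)*(-108) + 26 = (6 + 1800*sqrt(5))*(-108) + 26 = (-648 - 194400*sqrt(5)) + 26 = -622 - 194400*sqrt(5)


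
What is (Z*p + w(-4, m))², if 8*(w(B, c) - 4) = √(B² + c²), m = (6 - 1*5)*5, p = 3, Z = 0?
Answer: 1065/64 + √41 ≈ 23.044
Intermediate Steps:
m = 5 (m = (6 - 5)*5 = 1*5 = 5)
w(B, c) = 4 + √(B² + c²)/8
(Z*p + w(-4, m))² = (0*3 + (4 + √((-4)² + 5²)/8))² = (0 + (4 + √(16 + 25)/8))² = (0 + (4 + √41/8))² = (4 + √41/8)²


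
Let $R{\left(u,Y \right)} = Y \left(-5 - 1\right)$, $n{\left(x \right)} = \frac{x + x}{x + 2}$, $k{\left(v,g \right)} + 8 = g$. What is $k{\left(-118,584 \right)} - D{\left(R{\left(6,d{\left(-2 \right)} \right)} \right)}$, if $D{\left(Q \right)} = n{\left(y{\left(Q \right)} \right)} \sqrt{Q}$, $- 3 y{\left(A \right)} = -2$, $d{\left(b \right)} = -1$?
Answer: $576 - \frac{\sqrt{6}}{2} \approx 574.78$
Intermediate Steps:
$y{\left(A \right)} = \frac{2}{3}$ ($y{\left(A \right)} = \left(- \frac{1}{3}\right) \left(-2\right) = \frac{2}{3}$)
$k{\left(v,g \right)} = -8 + g$
$n{\left(x \right)} = \frac{2 x}{2 + x}$
$R{\left(u,Y \right)} = - 6 Y$ ($R{\left(u,Y \right)} = Y \left(-6\right) = - 6 Y$)
$D{\left(Q \right)} = \frac{\sqrt{Q}}{2}$ ($D{\left(Q \right)} = 2 \cdot \frac{2}{3} \frac{1}{2 + \frac{2}{3}} \sqrt{Q} = 2 \cdot \frac{2}{3} \frac{1}{\frac{8}{3}} \sqrt{Q} = 2 \cdot \frac{2}{3} \cdot \frac{3}{8} \sqrt{Q} = \frac{\sqrt{Q}}{2}$)
$k{\left(-118,584 \right)} - D{\left(R{\left(6,d{\left(-2 \right)} \right)} \right)} = \left(-8 + 584\right) - \frac{\sqrt{\left(-6\right) \left(-1\right)}}{2} = 576 - \frac{\sqrt{6}}{2}$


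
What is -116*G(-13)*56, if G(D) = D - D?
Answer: 0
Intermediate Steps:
G(D) = 0
-116*G(-13)*56 = -116*0*56 = 0*56 = 0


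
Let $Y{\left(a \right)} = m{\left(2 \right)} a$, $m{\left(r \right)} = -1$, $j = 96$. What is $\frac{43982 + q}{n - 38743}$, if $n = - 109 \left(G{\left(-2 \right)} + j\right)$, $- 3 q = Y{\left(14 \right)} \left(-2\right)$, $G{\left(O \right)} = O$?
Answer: $- \frac{131918}{146967} \approx -0.8976$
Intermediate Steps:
$Y{\left(a \right)} = - a$
$q = - \frac{28}{3}$ ($q = - \frac{\left(-1\right) 14 \left(-2\right)}{3} = - \frac{\left(-14\right) \left(-2\right)}{3} = \left(- \frac{1}{3}\right) 28 = - \frac{28}{3} \approx -9.3333$)
$n = -10246$ ($n = - 109 \left(-2 + 96\right) = \left(-109\right) 94 = -10246$)
$\frac{43982 + q}{n - 38743} = \frac{43982 - \frac{28}{3}}{-10246 - 38743} = \frac{131918}{3 \left(-48989\right)} = \frac{131918}{3} \left(- \frac{1}{48989}\right) = - \frac{131918}{146967}$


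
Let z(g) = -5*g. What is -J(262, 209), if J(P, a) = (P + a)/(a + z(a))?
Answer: 471/836 ≈ 0.56340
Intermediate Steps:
J(P, a) = -(P + a)/(4*a) (J(P, a) = (P + a)/(a - 5*a) = (P + a)/((-4*a)) = (P + a)*(-1/(4*a)) = -(P + a)/(4*a))
-J(262, 209) = -(-1*262 - 1*209)/(4*209) = -(-262 - 209)/(4*209) = -(-471)/(4*209) = -1*(-471/836) = 471/836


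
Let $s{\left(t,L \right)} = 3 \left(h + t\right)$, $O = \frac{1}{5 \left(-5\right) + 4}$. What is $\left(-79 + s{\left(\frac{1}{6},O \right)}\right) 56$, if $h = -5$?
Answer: $-5236$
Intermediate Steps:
$O = - \frac{1}{21}$ ($O = \frac{1}{-25 + 4} = \frac{1}{-21} = - \frac{1}{21} \approx -0.047619$)
$s{\left(t,L \right)} = -15 + 3 t$ ($s{\left(t,L \right)} = 3 \left(-5 + t\right) = -15 + 3 t$)
$\left(-79 + s{\left(\frac{1}{6},O \right)}\right) 56 = \left(-79 - \left(15 - \frac{3}{6}\right)\right) 56 = \left(-79 + \left(-15 + 3 \cdot \frac{1}{6}\right)\right) 56 = \left(-79 + \left(-15 + \frac{1}{2}\right)\right) 56 = \left(-79 - \frac{29}{2}\right) 56 = \left(- \frac{187}{2}\right) 56 = -5236$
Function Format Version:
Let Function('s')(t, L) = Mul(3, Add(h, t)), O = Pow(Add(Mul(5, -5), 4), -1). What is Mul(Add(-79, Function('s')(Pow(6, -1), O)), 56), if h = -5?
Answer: -5236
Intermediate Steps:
O = Rational(-1, 21) (O = Pow(Add(-25, 4), -1) = Pow(-21, -1) = Rational(-1, 21) ≈ -0.047619)
Function('s')(t, L) = Add(-15, Mul(3, t)) (Function('s')(t, L) = Mul(3, Add(-5, t)) = Add(-15, Mul(3, t)))
Mul(Add(-79, Function('s')(Pow(6, -1), O)), 56) = Mul(Add(-79, Add(-15, Mul(3, Pow(6, -1)))), 56) = Mul(Add(-79, Add(-15, Mul(3, Rational(1, 6)))), 56) = Mul(Add(-79, Add(-15, Rational(1, 2))), 56) = Mul(Add(-79, Rational(-29, 2)), 56) = Mul(Rational(-187, 2), 56) = -5236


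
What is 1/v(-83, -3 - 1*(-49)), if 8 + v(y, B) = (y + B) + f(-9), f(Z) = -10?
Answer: -1/55 ≈ -0.018182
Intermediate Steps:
v(y, B) = -18 + B + y (v(y, B) = -8 + ((y + B) - 10) = -8 + ((B + y) - 10) = -8 + (-10 + B + y) = -18 + B + y)
1/v(-83, -3 - 1*(-49)) = 1/(-18 + (-3 - 1*(-49)) - 83) = 1/(-18 + (-3 + 49) - 83) = 1/(-18 + 46 - 83) = 1/(-55) = -1/55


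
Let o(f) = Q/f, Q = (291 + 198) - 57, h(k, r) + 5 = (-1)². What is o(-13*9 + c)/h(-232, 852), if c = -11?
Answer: 27/32 ≈ 0.84375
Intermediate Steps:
h(k, r) = -4 (h(k, r) = -5 + (-1)² = -5 + 1 = -4)
Q = 432 (Q = 489 - 57 = 432)
o(f) = 432/f
o(-13*9 + c)/h(-232, 852) = (432/(-13*9 - 11))/(-4) = (432/(-117 - 11))*(-¼) = (432/(-128))*(-¼) = (432*(-1/128))*(-¼) = -27/8*(-¼) = 27/32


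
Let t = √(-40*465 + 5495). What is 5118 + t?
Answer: 5118 + I*√13105 ≈ 5118.0 + 114.48*I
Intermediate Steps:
t = I*√13105 (t = √(-18600 + 5495) = √(-13105) = I*√13105 ≈ 114.48*I)
5118 + t = 5118 + I*√13105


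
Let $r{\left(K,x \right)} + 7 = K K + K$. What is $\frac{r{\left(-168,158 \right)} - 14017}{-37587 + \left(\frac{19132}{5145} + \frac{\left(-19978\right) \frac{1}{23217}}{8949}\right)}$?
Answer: $- \frac{4999934440373040}{13391814689730983} \approx -0.37336$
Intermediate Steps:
$r{\left(K,x \right)} = -7 + K + K^{2}$ ($r{\left(K,x \right)} = -7 + \left(K K + K\right) = -7 + \left(K^{2} + K\right) = -7 + \left(K + K^{2}\right) = -7 + K + K^{2}$)
$\frac{r{\left(-168,158 \right)} - 14017}{-37587 + \left(\frac{19132}{5145} + \frac{\left(-19978\right) \frac{1}{23217}}{8949}\right)} = \frac{\left(-7 - 168 + \left(-168\right)^{2}\right) - 14017}{-37587 + \left(\frac{19132}{5145} + \frac{\left(-19978\right) \frac{1}{23217}}{8949}\right)} = \frac{\left(-7 - 168 + 28224\right) - 14017}{-37587 + \left(19132 \cdot \frac{1}{5145} + \left(-19978\right) \frac{1}{23217} \cdot \frac{1}{8949}\right)} = \frac{28049 - 14017}{-37587 + \left(\frac{19132}{5145} - \frac{19978}{207768933}\right)} = \frac{14032}{-37587 + \left(\frac{19132}{5145} - \frac{19978}{207768933}\right)} = \frac{14032}{-37587 + \frac{1324977479782}{356323720095}} = \frac{14032}{- \frac{13391814689730983}{356323720095}} = 14032 \left(- \frac{356323720095}{13391814689730983}\right) = - \frac{4999934440373040}{13391814689730983}$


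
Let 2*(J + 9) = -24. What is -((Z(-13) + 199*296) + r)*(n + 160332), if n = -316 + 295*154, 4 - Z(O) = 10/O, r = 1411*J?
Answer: -78195007506/13 ≈ -6.0150e+9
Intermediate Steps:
J = -21 (J = -9 + (1/2)*(-24) = -9 - 12 = -21)
r = -29631 (r = 1411*(-21) = -29631)
Z(O) = 4 - 10/O
n = 45114 (n = -316 + 45430 = 45114)
-((Z(-13) + 199*296) + r)*(n + 160332) = -(((4 - 10/(-13)) + 199*296) - 29631)*(45114 + 160332) = -(((4 - 10*(-1/13)) + 58904) - 29631)*205446 = -(((4 + 10/13) + 58904) - 29631)*205446 = -((62/13 + 58904) - 29631)*205446 = -(765814/13 - 29631)*205446 = -380611*205446/13 = -1*78195007506/13 = -78195007506/13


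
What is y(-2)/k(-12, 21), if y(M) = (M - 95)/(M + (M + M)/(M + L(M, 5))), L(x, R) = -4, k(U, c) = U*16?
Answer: -97/256 ≈ -0.37891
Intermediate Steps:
k(U, c) = 16*U
y(M) = (-95 + M)/(M + 2*M/(-4 + M)) (y(M) = (M - 95)/(M + (M + M)/(M - 4)) = (-95 + M)/(M + (2*M)/(-4 + M)) = (-95 + M)/(M + 2*M/(-4 + M)))
y(-2)/k(-12, 21) = ((380 + (-2)² - 99*(-2))/((-2)*(-2 - 2)))/((16*(-12))) = -½*(380 + 4 + 198)/(-4)/(-192) = -½*(-¼)*582*(-1/192) = (291/4)*(-1/192) = -97/256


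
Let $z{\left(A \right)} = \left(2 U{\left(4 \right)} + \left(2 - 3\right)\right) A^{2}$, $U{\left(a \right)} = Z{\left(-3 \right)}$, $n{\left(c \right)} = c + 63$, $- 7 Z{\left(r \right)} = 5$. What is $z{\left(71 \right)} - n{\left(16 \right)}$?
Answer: $- \frac{86250}{7} \approx -12321.0$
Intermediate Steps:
$Z{\left(r \right)} = - \frac{5}{7}$ ($Z{\left(r \right)} = \left(- \frac{1}{7}\right) 5 = - \frac{5}{7}$)
$n{\left(c \right)} = 63 + c$
$U{\left(a \right)} = - \frac{5}{7}$
$z{\left(A \right)} = - \frac{17 A^{2}}{7}$ ($z{\left(A \right)} = \left(2 \left(- \frac{5}{7}\right) + \left(2 - 3\right)\right) A^{2} = \left(- \frac{10}{7} - 1\right) A^{2} = - \frac{17 A^{2}}{7}$)
$z{\left(71 \right)} - n{\left(16 \right)} = - \frac{17 \cdot 71^{2}}{7} - \left(63 + 16\right) = \left(- \frac{17}{7}\right) 5041 - 79 = - \frac{85697}{7} - 79 = - \frac{86250}{7}$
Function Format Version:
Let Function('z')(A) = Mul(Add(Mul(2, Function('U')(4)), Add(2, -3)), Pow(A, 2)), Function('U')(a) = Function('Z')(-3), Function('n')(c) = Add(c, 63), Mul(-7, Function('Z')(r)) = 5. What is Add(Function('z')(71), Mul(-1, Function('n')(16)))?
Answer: Rational(-86250, 7) ≈ -12321.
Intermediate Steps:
Function('Z')(r) = Rational(-5, 7) (Function('Z')(r) = Mul(Rational(-1, 7), 5) = Rational(-5, 7))
Function('n')(c) = Add(63, c)
Function('U')(a) = Rational(-5, 7)
Function('z')(A) = Mul(Rational(-17, 7), Pow(A, 2)) (Function('z')(A) = Mul(Add(Mul(2, Rational(-5, 7)), Add(2, -3)), Pow(A, 2)) = Mul(Add(Rational(-10, 7), -1), Pow(A, 2)) = Mul(Rational(-17, 7), Pow(A, 2)))
Add(Function('z')(71), Mul(-1, Function('n')(16))) = Add(Mul(Rational(-17, 7), Pow(71, 2)), Mul(-1, Add(63, 16))) = Add(Mul(Rational(-17, 7), 5041), Mul(-1, 79)) = Add(Rational(-85697, 7), -79) = Rational(-86250, 7)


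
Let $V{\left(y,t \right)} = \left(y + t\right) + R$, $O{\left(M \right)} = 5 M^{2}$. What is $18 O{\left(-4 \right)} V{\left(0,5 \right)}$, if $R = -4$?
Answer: $1440$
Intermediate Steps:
$V{\left(y,t \right)} = -4 + t + y$ ($V{\left(y,t \right)} = \left(y + t\right) - 4 = \left(t + y\right) - 4 = -4 + t + y$)
$18 O{\left(-4 \right)} V{\left(0,5 \right)} = 18 \cdot 5 \left(-4\right)^{2} \left(-4 + 5 + 0\right) = 18 \cdot 5 \cdot 16 \cdot 1 = 18 \cdot 80 \cdot 1 = 1440 \cdot 1 = 1440$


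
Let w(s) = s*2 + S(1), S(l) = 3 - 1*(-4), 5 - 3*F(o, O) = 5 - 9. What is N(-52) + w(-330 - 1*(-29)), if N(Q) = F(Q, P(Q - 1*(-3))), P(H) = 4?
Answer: -592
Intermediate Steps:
F(o, O) = 3 (F(o, O) = 5/3 - (5 - 9)/3 = 5/3 - 1/3*(-4) = 5/3 + 4/3 = 3)
N(Q) = 3
S(l) = 7 (S(l) = 3 + 4 = 7)
w(s) = 7 + 2*s (w(s) = s*2 + 7 = 2*s + 7 = 7 + 2*s)
N(-52) + w(-330 - 1*(-29)) = 3 + (7 + 2*(-330 - 1*(-29))) = 3 + (7 + 2*(-330 + 29)) = 3 + (7 + 2*(-301)) = 3 + (7 - 602) = 3 - 595 = -592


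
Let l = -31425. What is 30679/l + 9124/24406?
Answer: -231014987/383479275 ≈ -0.60242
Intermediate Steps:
30679/l + 9124/24406 = 30679/(-31425) + 9124/24406 = 30679*(-1/31425) + 9124*(1/24406) = -30679/31425 + 4562/12203 = -231014987/383479275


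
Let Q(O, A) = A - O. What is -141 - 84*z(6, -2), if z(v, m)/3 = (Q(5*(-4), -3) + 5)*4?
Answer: -22317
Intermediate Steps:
z(v, m) = 264 (z(v, m) = 3*(((-3 - 5*(-4)) + 5)*4) = 3*(((-3 - 1*(-20)) + 5)*4) = 3*(((-3 + 20) + 5)*4) = 3*((17 + 5)*4) = 3*(22*4) = 3*88 = 264)
-141 - 84*z(6, -2) = -141 - 84*264 = -141 - 22176 = -22317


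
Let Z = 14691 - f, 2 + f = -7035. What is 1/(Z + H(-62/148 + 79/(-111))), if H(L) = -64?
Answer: 1/21664 ≈ 4.6160e-5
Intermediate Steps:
f = -7037 (f = -2 - 7035 = -7037)
Z = 21728 (Z = 14691 - 1*(-7037) = 14691 + 7037 = 21728)
1/(Z + H(-62/148 + 79/(-111))) = 1/(21728 - 64) = 1/21664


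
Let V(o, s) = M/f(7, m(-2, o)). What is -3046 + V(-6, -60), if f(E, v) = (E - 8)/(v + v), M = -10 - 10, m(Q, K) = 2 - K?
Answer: -2726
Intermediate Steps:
M = -20
f(E, v) = (-8 + E)/(2*v) (f(E, v) = (-8 + E)/((2*v)) = (-8 + E)*(1/(2*v)) = (-8 + E)/(2*v))
V(o, s) = 80 - 40*o (V(o, s) = -20*2*(2 - o)/(-8 + 7) = -(-80 + 40*o) = -20*(-4 + 2*o) = 80 - 40*o)
-3046 + V(-6, -60) = -3046 + (80 - 40*(-6)) = -3046 + (80 + 240) = -3046 + 320 = -2726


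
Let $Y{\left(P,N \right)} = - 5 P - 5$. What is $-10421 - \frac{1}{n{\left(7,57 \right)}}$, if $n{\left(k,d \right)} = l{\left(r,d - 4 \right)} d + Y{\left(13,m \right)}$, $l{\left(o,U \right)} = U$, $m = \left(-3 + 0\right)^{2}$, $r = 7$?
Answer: $- \frac{30752372}{2951} \approx -10421.0$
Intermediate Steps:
$m = 9$ ($m = \left(-3\right)^{2} = 9$)
$Y{\left(P,N \right)} = -5 - 5 P$
$n{\left(k,d \right)} = -70 + d \left(-4 + d\right)$ ($n{\left(k,d \right)} = \left(d - 4\right) d - 70 = \left(-4 + d\right) d - 70 = d \left(-4 + d\right) - 70 = -70 + d \left(-4 + d\right)$)
$-10421 - \frac{1}{n{\left(7,57 \right)}} = -10421 - \frac{1}{-70 + 57 \left(-4 + 57\right)} = -10421 - \frac{1}{-70 + 57 \cdot 53} = -10421 - \frac{1}{-70 + 3021} = -10421 - \frac{1}{2951} = - \frac{30752372}{2951}$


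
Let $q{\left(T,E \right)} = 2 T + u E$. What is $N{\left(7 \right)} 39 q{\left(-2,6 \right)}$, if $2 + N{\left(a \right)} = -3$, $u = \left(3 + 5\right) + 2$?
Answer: $-10920$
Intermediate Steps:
$u = 10$ ($u = 8 + 2 = 10$)
$q{\left(T,E \right)} = 2 T + 10 E$
$N{\left(a \right)} = -5$ ($N{\left(a \right)} = -2 - 3 = -5$)
$N{\left(7 \right)} 39 q{\left(-2,6 \right)} = \left(-5\right) 39 \left(2 \left(-2\right) + 10 \cdot 6\right) = - 195 \left(-4 + 60\right) = \left(-195\right) 56 = -10920$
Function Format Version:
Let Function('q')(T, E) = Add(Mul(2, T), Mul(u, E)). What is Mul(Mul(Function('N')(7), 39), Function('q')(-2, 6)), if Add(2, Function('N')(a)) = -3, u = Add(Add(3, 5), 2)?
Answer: -10920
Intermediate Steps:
u = 10 (u = Add(8, 2) = 10)
Function('q')(T, E) = Add(Mul(2, T), Mul(10, E))
Function('N')(a) = -5 (Function('N')(a) = Add(-2, -3) = -5)
Mul(Mul(Function('N')(7), 39), Function('q')(-2, 6)) = Mul(Mul(-5, 39), Add(Mul(2, -2), Mul(10, 6))) = Mul(-195, Add(-4, 60)) = Mul(-195, 56) = -10920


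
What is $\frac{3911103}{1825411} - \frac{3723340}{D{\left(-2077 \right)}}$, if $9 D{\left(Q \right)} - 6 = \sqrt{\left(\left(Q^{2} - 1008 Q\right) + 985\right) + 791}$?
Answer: $\frac{11202433331409}{334273695461} - \frac{6702012 \sqrt{6409321}}{1281857} \approx -13203.0$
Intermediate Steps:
$D{\left(Q \right)} = \frac{2}{3} + \frac{\sqrt{1776 + Q^{2} - 1008 Q}}{9}$ ($D{\left(Q \right)} = \frac{2}{3} + \frac{\sqrt{\left(\left(Q^{2} - 1008 Q\right) + 985\right) + 791}}{9} = \frac{2}{3} + \frac{\sqrt{\left(985 + Q^{2} - 1008 Q\right) + 791}}{9} = \frac{2}{3} + \frac{\sqrt{1776 + Q^{2} - 1008 Q}}{9}$)
$\frac{3911103}{1825411} - \frac{3723340}{D{\left(-2077 \right)}} = \frac{3911103}{1825411} - \frac{3723340}{\frac{2}{3} + \frac{\sqrt{1776 + \left(-2077\right)^{2} - -2093616}}{9}} = 3911103 \cdot \frac{1}{1825411} - \frac{3723340}{\frac{2}{3} + \frac{\sqrt{1776 + 4313929 + 2093616}}{9}} = \frac{558729}{260773} - \frac{3723340}{\frac{2}{3} + \frac{\sqrt{6409321}}{9}}$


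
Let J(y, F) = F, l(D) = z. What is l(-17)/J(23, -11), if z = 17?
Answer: -17/11 ≈ -1.5455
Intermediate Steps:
l(D) = 17
l(-17)/J(23, -11) = 17/(-11) = 17*(-1/11) = -17/11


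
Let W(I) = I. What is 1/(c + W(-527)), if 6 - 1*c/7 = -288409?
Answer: 1/2018378 ≈ 4.9545e-7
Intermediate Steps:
c = 2018905 (c = 42 - 7*(-288409) = 42 + 2018863 = 2018905)
1/(c + W(-527)) = 1/(2018905 - 527) = 1/2018378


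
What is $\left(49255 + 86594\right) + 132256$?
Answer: $268105$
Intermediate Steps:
$\left(49255 + 86594\right) + 132256 = 135849 + 132256 = 268105$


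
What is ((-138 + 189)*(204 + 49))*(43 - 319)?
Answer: -3561228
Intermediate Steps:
((-138 + 189)*(204 + 49))*(43 - 319) = (51*253)*(-276) = 12903*(-276) = -3561228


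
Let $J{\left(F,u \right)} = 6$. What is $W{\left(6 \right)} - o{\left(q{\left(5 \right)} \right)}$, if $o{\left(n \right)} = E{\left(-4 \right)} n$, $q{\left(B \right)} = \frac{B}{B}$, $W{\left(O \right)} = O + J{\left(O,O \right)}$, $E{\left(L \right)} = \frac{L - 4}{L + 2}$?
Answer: $8$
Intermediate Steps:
$E{\left(L \right)} = \frac{-4 + L}{2 + L}$
$W{\left(O \right)} = 6 + O$ ($W{\left(O \right)} = O + 6 = 6 + O$)
$q{\left(B \right)} = 1$
$o{\left(n \right)} = 4 n$ ($o{\left(n \right)} = \frac{-4 - 4}{2 - 4} n = \frac{1}{-2} \left(-8\right) n = \left(- \frac{1}{2}\right) \left(-8\right) n = 4 n$)
$W{\left(6 \right)} - o{\left(q{\left(5 \right)} \right)} = \left(6 + 6\right) - 4 \cdot 1 = 12 - 4 = 8$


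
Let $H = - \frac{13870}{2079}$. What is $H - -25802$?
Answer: $\frac{53628488}{2079} \approx 25795.0$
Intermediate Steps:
$H = - \frac{13870}{2079}$ ($H = \left(-13870\right) \frac{1}{2079} = - \frac{13870}{2079} \approx -6.6715$)
$H - -25802 = - \frac{13870}{2079} - -25802 = - \frac{13870}{2079} + 25802 = \frac{53628488}{2079}$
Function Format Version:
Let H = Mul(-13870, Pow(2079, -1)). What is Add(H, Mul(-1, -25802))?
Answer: Rational(53628488, 2079) ≈ 25795.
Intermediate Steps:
H = Rational(-13870, 2079) (H = Mul(-13870, Rational(1, 2079)) = Rational(-13870, 2079) ≈ -6.6715)
Add(H, Mul(-1, -25802)) = Add(Rational(-13870, 2079), Mul(-1, -25802)) = Add(Rational(-13870, 2079), 25802) = Rational(53628488, 2079)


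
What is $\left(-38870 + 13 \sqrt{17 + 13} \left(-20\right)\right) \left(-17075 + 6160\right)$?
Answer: $424266050 + 2837900 \sqrt{30} \approx 4.3981 \cdot 10^{8}$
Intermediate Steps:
$\left(-38870 + 13 \sqrt{17 + 13} \left(-20\right)\right) \left(-17075 + 6160\right) = \left(-38870 + 13 \sqrt{30} \left(-20\right)\right) \left(-10915\right) = \left(-38870 - 260 \sqrt{30}\right) \left(-10915\right) = 424266050 + 2837900 \sqrt{30}$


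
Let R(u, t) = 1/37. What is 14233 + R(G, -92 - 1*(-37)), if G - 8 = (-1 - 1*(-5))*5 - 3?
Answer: 526622/37 ≈ 14233.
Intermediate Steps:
G = 25 (G = 8 + ((-1 - 1*(-5))*5 - 3) = 8 + ((-1 + 5)*5 - 3) = 8 + (4*5 - 3) = 8 + (20 - 3) = 8 + 17 = 25)
R(u, t) = 1/37
14233 + R(G, -92 - 1*(-37)) = 14233 + 1/37 = 526622/37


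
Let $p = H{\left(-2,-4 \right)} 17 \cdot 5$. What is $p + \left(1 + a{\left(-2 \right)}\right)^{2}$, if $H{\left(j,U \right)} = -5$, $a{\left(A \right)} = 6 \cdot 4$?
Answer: $200$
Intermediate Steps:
$a{\left(A \right)} = 24$
$p = -425$ ($p = \left(-5\right) 17 \cdot 5 = \left(-85\right) 5 = -425$)
$p + \left(1 + a{\left(-2 \right)}\right)^{2} = -425 + \left(1 + 24\right)^{2} = -425 + 25^{2} = -425 + 625 = 200$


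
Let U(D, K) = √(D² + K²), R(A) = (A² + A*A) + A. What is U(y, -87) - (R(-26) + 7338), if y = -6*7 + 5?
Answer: -8664 + √8938 ≈ -8569.5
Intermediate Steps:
y = -37 (y = -42 + 5 = -37)
R(A) = A + 2*A² (R(A) = (A² + A²) + A = 2*A² + A = A + 2*A²)
U(y, -87) - (R(-26) + 7338) = √((-37)² + (-87)²) - (-26*(1 + 2*(-26)) + 7338) = √(1369 + 7569) - (-26*(1 - 52) + 7338) = √8938 - (-26*(-51) + 7338) = √8938 - (1326 + 7338) = √8938 - 1*8664 = √8938 - 8664 = -8664 + √8938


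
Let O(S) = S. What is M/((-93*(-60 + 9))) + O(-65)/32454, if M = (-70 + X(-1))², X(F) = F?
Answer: 18143591/17103258 ≈ 1.0608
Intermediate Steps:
M = 5041 (M = (-70 - 1)² = (-71)² = 5041)
M/((-93*(-60 + 9))) + O(-65)/32454 = 5041/((-93*(-60 + 9))) - 65/32454 = 5041/((-93*(-51))) - 65*1/32454 = 5041/4743 - 65/32454 = 18143591/17103258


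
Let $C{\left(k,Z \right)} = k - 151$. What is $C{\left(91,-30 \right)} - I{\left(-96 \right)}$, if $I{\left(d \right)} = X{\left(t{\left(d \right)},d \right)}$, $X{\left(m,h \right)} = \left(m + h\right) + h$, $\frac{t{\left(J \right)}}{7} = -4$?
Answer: $160$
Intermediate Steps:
$t{\left(J \right)} = -28$ ($t{\left(J \right)} = 7 \left(-4\right) = -28$)
$X{\left(m,h \right)} = m + 2 h$ ($X{\left(m,h \right)} = \left(h + m\right) + h = m + 2 h$)
$I{\left(d \right)} = -28 + 2 d$
$C{\left(k,Z \right)} = -151 + k$
$C{\left(91,-30 \right)} - I{\left(-96 \right)} = \left(-151 + 91\right) - \left(-28 + 2 \left(-96\right)\right) = -60 - \left(-28 - 192\right) = -60 - -220 = -60 + 220 = 160$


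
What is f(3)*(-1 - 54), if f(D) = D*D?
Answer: -495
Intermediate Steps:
f(D) = D²
f(3)*(-1 - 54) = 3²*(-1 - 54) = 9*(-55) = -495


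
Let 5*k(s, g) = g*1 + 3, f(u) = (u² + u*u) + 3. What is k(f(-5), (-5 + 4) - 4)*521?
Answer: -1042/5 ≈ -208.40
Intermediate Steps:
f(u) = 3 + 2*u² (f(u) = (u² + u²) + 3 = 2*u² + 3 = 3 + 2*u²)
k(s, g) = ⅗ + g/5 (k(s, g) = (g*1 + 3)/5 = (g + 3)/5 = (3 + g)/5 = ⅗ + g/5)
k(f(-5), (-5 + 4) - 4)*521 = (⅗ + ((-5 + 4) - 4)/5)*521 = (⅗ + (-1 - 4)/5)*521 = (⅗ + (⅕)*(-5))*521 = (⅗ - 1)*521 = -⅖*521 = -1042/5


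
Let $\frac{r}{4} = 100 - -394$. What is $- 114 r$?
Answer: $-225264$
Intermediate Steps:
$r = 1976$ ($r = 4 \left(100 - -394\right) = 4 \left(100 + 394\right) = 4 \cdot 494 = 1976$)
$- 114 r = \left(-114\right) 1976 = -225264$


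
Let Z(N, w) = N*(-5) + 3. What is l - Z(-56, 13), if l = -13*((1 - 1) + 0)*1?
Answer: -283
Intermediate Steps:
l = 0 (l = -13*(0 + 0)*1 = -13*0*1 = 0*1 = 0)
Z(N, w) = 3 - 5*N (Z(N, w) = -5*N + 3 = 3 - 5*N)
l - Z(-56, 13) = 0 - (3 - 5*(-56)) = 0 - (3 + 280) = 0 - 1*283 = 0 - 283 = -283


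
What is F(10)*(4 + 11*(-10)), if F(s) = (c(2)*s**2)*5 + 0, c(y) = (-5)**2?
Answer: -1325000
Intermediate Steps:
c(y) = 25
F(s) = 125*s**2 (F(s) = (25*s**2)*5 + 0 = 125*s**2 + 0 = 125*s**2)
F(10)*(4 + 11*(-10)) = (125*10**2)*(4 + 11*(-10)) = (125*100)*(4 - 110) = 12500*(-106) = -1325000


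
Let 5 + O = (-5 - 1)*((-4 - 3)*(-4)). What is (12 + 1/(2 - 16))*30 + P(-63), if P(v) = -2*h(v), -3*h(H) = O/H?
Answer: 67981/189 ≈ 359.69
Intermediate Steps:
O = -173 (O = -5 + (-5 - 1)*((-4 - 3)*(-4)) = -5 - (-42)*(-4) = -5 - 6*28 = -5 - 168 = -173)
h(H) = 173/(3*H) (h(H) = -(-173)/(3*H) = 173/(3*H))
P(v) = -346/(3*v)
(12 + 1/(2 - 16))*30 + P(-63) = (12 + 1/(2 - 16))*30 - 346/3/(-63) = (12 + 1/(-14))*30 - 346/3*(-1/63) = (12 - 1/14)*30 + 346/189 = (167/14)*30 + 346/189 = 2505/7 + 346/189 = 67981/189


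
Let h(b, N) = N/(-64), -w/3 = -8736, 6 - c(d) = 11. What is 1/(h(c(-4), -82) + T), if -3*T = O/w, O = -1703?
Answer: 756/985 ≈ 0.76751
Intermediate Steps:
c(d) = -5 (c(d) = 6 - 1*11 = 6 - 11 = -5)
w = 26208 (w = -3*(-8736) = 26208)
h(b, N) = -N/64 (h(b, N) = N*(-1/64) = -N/64)
T = 131/6048 (T = -(-1703)/(3*26208) = -1/3*(-131/2016) = 131/6048 ≈ 0.021660)
1/(h(c(-4), -82) + T) = 1/(-1/64*(-82) + 131/6048) = 1/(41/32 + 131/6048) = 1/(985/756) = 756/985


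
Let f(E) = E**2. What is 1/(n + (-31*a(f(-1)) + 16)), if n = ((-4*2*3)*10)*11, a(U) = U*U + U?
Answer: -1/2686 ≈ -0.00037230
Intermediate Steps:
a(U) = U + U**2 (a(U) = U**2 + U = U + U**2)
n = -2640 (n = (-8*3*10)*11 = -24*10*11 = -240*11 = -2640)
1/(n + (-31*a(f(-1)) + 16)) = 1/(-2640 + (-31*(-1)**2*(1 + (-1)**2) + 16)) = 1/(-2640 + (-31*(1 + 1) + 16)) = 1/(-2640 + (-31*2 + 16)) = 1/(-2640 + (-62 + 16)) = 1/(-2640 - 46) = 1/(-2686) = -1/2686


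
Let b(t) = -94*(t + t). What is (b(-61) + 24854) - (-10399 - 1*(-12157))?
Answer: 34564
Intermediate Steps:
b(t) = -188*t
(b(-61) + 24854) - (-10399 - 1*(-12157)) = (-188*(-61) + 24854) - (-10399 - 1*(-12157)) = (11468 + 24854) - (-10399 + 12157) = 36322 - 1*1758 = 36322 - 1758 = 34564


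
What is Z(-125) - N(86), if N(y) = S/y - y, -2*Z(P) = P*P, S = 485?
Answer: -332482/43 ≈ -7732.1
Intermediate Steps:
Z(P) = -P²/2 (Z(P) = -P*P/2 = -P²/2)
N(y) = -y + 485/y (N(y) = 485/y - y = -y + 485/y)
Z(-125) - N(86) = -½*(-125)² - (-1*86 + 485/86) = -½*15625 - (-86 + 485*(1/86)) = -15625/2 - (-86 + 485/86) = -15625/2 - 1*(-6911/86) = -15625/2 + 6911/86 = -332482/43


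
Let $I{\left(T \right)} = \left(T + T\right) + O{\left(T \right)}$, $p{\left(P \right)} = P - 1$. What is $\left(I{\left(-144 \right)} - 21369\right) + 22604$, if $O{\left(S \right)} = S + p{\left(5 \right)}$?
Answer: $807$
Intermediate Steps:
$p{\left(P \right)} = -1 + P$ ($p{\left(P \right)} = P - 1 = -1 + P$)
$O{\left(S \right)} = 4 + S$ ($O{\left(S \right)} = S + \left(-1 + 5\right) = S + 4 = 4 + S$)
$I{\left(T \right)} = 4 + 3 T$ ($I{\left(T \right)} = \left(T + T\right) + \left(4 + T\right) = 2 T + \left(4 + T\right) = 4 + 3 T$)
$\left(I{\left(-144 \right)} - 21369\right) + 22604 = \left(\left(4 + 3 \left(-144\right)\right) - 21369\right) + 22604 = \left(\left(4 - 432\right) - 21369\right) + 22604 = \left(-428 - 21369\right) + 22604 = -21797 + 22604 = 807$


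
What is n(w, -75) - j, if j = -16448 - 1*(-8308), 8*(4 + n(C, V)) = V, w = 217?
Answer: 65013/8 ≈ 8126.6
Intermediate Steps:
n(C, V) = -4 + V/8
j = -8140 (j = -16448 + 8308 = -8140)
n(w, -75) - j = (-4 + (⅛)*(-75)) - 1*(-8140) = (-4 - 75/8) + 8140 = -107/8 + 8140 = 65013/8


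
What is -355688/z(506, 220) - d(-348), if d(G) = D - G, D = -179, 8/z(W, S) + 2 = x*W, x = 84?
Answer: -1889681591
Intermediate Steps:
z(W, S) = 8/(-2 + 84*W)
d(G) = -179 - G
-355688/z(506, 220) - d(-348) = -355688/(4/(-1 + 42*506)) - (-179 - 1*(-348)) = -355688/(4/(-1 + 21252)) - (-179 + 348) = -355688/(4/21251) - 1*169 = -355688/(4*(1/21251)) - 169 = -355688/4/21251 - 169 = -355688*21251/4 - 169 = -1889681422 - 169 = -1889681591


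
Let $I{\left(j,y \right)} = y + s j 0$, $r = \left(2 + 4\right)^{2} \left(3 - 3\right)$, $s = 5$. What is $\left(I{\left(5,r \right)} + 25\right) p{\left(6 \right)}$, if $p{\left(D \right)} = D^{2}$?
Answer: $900$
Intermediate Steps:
$r = 0$ ($r = 6^{2} \cdot 0 = 36 \cdot 0 = 0$)
$I{\left(j,y \right)} = y$ ($I{\left(j,y \right)} = y + 5 j 0 = y + 5 \cdot 0 = y + 0 = y$)
$\left(I{\left(5,r \right)} + 25\right) p{\left(6 \right)} = \left(0 + 25\right) 6^{2} = 25 \cdot 36 = 900$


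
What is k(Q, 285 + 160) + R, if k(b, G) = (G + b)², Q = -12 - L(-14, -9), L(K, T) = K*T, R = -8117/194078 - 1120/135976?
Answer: 310903136066165/3298743766 ≈ 94249.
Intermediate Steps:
R = -165135569/3298743766 (R = -8117*1/194078 - 1120*1/135976 = -8117/194078 - 140/16997 = -165135569/3298743766 ≈ -0.050060)
Q = -138 (Q = -12 - (-14)*(-9) = -12 - 1*126 = -12 - 126 = -138)
k(Q, 285 + 160) + R = ((285 + 160) - 138)² - 165135569/3298743766 = (445 - 138)² - 165135569/3298743766 = 307² - 165135569/3298743766 = 94249 - 165135569/3298743766 = 310903136066165/3298743766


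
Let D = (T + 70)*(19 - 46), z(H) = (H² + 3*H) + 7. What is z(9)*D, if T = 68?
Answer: -428490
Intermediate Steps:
z(H) = 7 + H² + 3*H
D = -3726 (D = (68 + 70)*(19 - 46) = 138*(-27) = -3726)
z(9)*D = (7 + 9² + 3*9)*(-3726) = (7 + 81 + 27)*(-3726) = 115*(-3726) = -428490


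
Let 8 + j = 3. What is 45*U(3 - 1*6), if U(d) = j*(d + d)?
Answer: 1350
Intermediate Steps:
j = -5 (j = -8 + 3 = -5)
U(d) = -10*d (U(d) = -5*(d + d) = -10*d)
45*U(3 - 1*6) = 45*(-10*(3 - 1*6)) = 45*(-10*(3 - 6)) = 45*(-10*(-3)) = 45*30 = 1350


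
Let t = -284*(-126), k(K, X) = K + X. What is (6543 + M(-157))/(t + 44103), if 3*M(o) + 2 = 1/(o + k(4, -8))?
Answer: 3159946/38585421 ≈ 0.081895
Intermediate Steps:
M(o) = -⅔ + 1/(3*(-4 + o)) (M(o) = -⅔ + 1/(3*(o + (4 - 8))) = -⅔ + 1/(3*(o - 4)) = -⅔ + 1/(3*(-4 + o)))
t = 35784
(6543 + M(-157))/(t + 44103) = (6543 + (9 - 2*(-157))/(3*(-4 - 157)))/(35784 + 44103) = (6543 + (⅓)*(9 + 314)/(-161))/79887 = (6543 + (⅓)*(-1/161)*323)*(1/79887) = (6543 - 323/483)*(1/79887) = (3159946/483)*(1/79887) = 3159946/38585421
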